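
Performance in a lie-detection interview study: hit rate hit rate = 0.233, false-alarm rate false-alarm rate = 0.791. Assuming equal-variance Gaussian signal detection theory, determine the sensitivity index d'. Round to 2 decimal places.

d' = -1.54

Φ⁻¹(H) = -0.729
Φ⁻¹(FA) = 0.810
d' = z(H) − z(FA) = -0.729 − 0.810 = -1.539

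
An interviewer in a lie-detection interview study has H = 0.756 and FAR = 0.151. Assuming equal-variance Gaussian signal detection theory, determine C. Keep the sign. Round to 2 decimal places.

Φ⁻¹(0.756) = 0.693, Φ⁻¹(0.151) = -1.032
c = −½·[z(H) + z(FA)] = −0.5 × (0.693 + (-1.032)) = 0.1695
c > 0: the interviewer has a conservative response bias.

C = 0.17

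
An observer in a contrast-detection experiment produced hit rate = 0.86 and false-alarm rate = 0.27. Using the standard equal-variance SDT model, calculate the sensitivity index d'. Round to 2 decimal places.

z(H) = z(0.86) = 1.080
z(FA) = z(0.27) = -0.613
d' = z(H) − z(FA) = 1.080 − (-0.613) = 1.693

d' = 1.69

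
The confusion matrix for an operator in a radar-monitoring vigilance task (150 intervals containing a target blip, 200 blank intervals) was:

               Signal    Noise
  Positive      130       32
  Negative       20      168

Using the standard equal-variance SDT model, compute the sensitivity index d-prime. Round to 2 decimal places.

d-prime = 2.11

H = 130/150 = 0.8667
FA = 32/200 = 0.1600
z(H) = z(0.8667) = 1.111
z(FA) = z(0.1600) = -0.994
d' = z(H) − z(FA) = 1.111 − (-0.994) = 2.105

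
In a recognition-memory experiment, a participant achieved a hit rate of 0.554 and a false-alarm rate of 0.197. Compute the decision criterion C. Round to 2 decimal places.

C = 0.36

z(H) = 0.1358
z(FA) = -0.8524
c = −½·[z(H) + z(FA)] = −0.5 × (0.1358 + (-0.8524)) = 0.3583
c > 0: the participant has a conservative response bias.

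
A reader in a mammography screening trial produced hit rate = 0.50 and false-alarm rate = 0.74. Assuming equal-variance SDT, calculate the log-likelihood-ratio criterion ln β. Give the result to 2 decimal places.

Φ⁻¹(0.50) = 0.000, Φ⁻¹(0.74) = 0.643
ln β = −½·[z(H)² − z(FA)²] = −0.5 × (0.000 − 0.413) = 0.2065

ln β = 0.21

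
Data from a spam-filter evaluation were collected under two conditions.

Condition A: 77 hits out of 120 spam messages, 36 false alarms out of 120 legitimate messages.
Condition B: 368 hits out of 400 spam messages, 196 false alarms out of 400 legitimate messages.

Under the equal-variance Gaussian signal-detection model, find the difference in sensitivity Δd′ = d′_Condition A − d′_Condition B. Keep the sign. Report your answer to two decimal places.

Condition A: z(0.6417) = 0.363, z(0.3000) = -0.524, d' = 0.887
Condition B: z(0.9200) = 1.405, z(0.4900) = -0.025, d' = 1.430
Δd' = d'_Condition A − d'_Condition B = 0.887 − 1.430 = -0.543
Condition B has the higher sensitivity.

Δd′ = -0.54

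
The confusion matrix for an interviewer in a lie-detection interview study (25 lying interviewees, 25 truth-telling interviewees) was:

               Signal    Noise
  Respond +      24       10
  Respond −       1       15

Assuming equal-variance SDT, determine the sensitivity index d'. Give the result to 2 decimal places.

d' = 2.00

H = 24/25 = 0.9600
FA = 10/25 = 0.4000
z(0.9600) = 1.7507, z(0.4000) = -0.2533
d' = z(H) − z(FA) = 1.7507 − (-0.2533) = 2.0040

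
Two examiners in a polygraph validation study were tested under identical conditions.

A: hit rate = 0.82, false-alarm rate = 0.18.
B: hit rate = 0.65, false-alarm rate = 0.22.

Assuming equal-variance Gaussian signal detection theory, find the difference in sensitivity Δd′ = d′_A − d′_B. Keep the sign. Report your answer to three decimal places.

A: z(0.82) = 0.9154, z(0.18) = -0.9154, d' = 1.8308
B: z(0.65) = 0.3853, z(0.22) = -0.7722, d' = 1.1575
Δd' = d'_A − d'_B = 1.8308 − 1.1575 = 0.6733
A has the higher sensitivity.

Δd′ = 0.673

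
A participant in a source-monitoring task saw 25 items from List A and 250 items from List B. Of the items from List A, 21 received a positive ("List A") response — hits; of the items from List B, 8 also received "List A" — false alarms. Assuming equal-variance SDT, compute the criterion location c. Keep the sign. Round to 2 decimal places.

H = 21/25 = 0.8400
FA = 8/250 = 0.0320
z(0.8400) = 0.994, z(0.0320) = -1.852
c = −½·[z(H) + z(FA)] = −0.5 × (0.994 + (-1.852)) = 0.429
c > 0: the participant has a conservative response bias.

c = 0.43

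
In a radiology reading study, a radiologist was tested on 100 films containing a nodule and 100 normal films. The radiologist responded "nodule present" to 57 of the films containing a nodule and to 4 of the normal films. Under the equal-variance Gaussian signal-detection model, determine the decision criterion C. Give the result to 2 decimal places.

C = 0.79

H = 57/100 = 0.5700
FA = 4/100 = 0.0400
z(0.5700) = 0.176, z(0.0400) = -1.751
c = −½·[z(H) + z(FA)] = −0.5 × (0.176 + (-1.751)) = 0.7875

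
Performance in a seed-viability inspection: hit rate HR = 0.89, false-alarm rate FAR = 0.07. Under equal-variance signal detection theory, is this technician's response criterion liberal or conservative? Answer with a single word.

z(H) = 1.227, z(FA) = -1.476
c = −½·(z(H) + z(FA)) = 0.1245
c > 0 → conservative criterion (biased toward responding “no”).

conservative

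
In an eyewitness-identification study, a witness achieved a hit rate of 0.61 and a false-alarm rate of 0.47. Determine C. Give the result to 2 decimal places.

C = -0.10

Φ⁻¹(H) = Φ⁻¹(0.61) = 0.279
Φ⁻¹(FA) = Φ⁻¹(0.47) = -0.075
c = −½·[z(H) + z(FA)] = −0.5 × (0.279 + (-0.075)) = -0.102
c < 0: the witness has a liberal response bias.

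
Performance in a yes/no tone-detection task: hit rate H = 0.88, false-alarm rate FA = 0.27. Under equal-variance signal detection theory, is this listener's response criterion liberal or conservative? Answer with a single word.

z(H) = 1.175, z(FA) = -0.613
c = −½·(z(H) + z(FA)) = -0.281
c < 0 → liberal criterion (biased toward responding “yes”).

liberal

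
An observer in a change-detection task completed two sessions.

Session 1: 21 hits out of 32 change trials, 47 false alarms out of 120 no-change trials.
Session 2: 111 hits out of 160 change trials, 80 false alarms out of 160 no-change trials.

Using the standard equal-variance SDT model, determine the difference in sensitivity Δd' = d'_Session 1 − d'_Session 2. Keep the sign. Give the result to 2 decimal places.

Δd' = 0.17

Session 1: z(0.6562) = 0.402, z(0.3917) = -0.275, d' = 0.677
Session 2: z(0.6937) = 0.506, z(0.5000) = 0.000, d' = 0.506
Δd' = d'_Session 1 − d'_Session 2 = 0.677 − 0.506 = 0.171
Session 1 has the higher sensitivity.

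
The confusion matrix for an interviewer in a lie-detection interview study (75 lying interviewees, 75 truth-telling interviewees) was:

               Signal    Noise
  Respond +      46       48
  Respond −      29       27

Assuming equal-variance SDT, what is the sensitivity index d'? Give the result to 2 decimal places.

d' = -0.07

H = 46/75 = 0.6133
FA = 48/75 = 0.6400
Φ⁻¹(H) = 0.288
Φ⁻¹(FA) = 0.358
d' = z(H) − z(FA) = 0.288 − 0.358 = -0.070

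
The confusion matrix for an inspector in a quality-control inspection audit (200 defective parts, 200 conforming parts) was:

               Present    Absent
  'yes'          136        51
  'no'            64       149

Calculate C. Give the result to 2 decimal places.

C = 0.10

H = 136/200 = 0.6800
FA = 51/200 = 0.2550
Φ⁻¹(H) = Φ⁻¹(0.6800) = 0.468
Φ⁻¹(FA) = Φ⁻¹(0.2550) = -0.659
c = −½·[z(H) + z(FA)] = −0.5 × (0.468 + (-0.659)) = 0.0955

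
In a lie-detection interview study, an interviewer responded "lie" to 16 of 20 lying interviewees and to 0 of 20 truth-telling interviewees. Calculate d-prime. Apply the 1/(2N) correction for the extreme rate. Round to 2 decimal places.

The false-alarm rate is 0/20 = 0, so apply the 1/(2N) correction: FA → 1/(2·20) = 0.02500.
z(H) = z(0.80000) = 0.842
z(FA) = z(0.02500) = -1.960
d' = 0.842 − (-1.960) = 2.802

d-prime = 2.80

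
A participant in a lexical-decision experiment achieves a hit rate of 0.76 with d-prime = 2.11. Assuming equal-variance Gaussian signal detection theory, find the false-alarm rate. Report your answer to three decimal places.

z(hit rate) = z(0.76) = 0.7063
z(FA) = z(H) − d' = 0.7063 − 2.11 = -1.4037
false-alarm rate = Φ(-1.4037) = 0.0802

false-alarm rate = 0.080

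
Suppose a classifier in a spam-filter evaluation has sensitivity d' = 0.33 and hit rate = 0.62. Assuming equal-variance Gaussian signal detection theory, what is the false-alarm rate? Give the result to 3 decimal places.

z(hit rate) = z(0.62) = 0.3055
z(FA) = z(H) − d' = 0.3055 − 0.33 = -0.0245
false-alarm rate = Φ(-0.0245) = 0.4902

false-alarm rate = 0.490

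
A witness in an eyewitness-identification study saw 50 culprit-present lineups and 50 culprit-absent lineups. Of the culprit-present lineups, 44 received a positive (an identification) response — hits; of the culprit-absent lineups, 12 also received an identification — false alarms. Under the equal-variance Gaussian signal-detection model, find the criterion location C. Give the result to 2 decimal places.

C = -0.23

H = 44/50 = 0.8800
FA = 12/50 = 0.2400
Φ⁻¹(H) = 1.175
Φ⁻¹(FA) = -0.706
c = −½·[z(H) + z(FA)] = −0.5 × (1.175 + (-0.706)) = -0.2345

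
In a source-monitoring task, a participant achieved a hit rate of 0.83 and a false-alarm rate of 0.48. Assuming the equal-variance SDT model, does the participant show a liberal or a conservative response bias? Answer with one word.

liberal

z(H) = 0.954, z(FA) = -0.050
c = −½·(z(H) + z(FA)) = -0.452
c < 0 → liberal criterion (biased toward responding “yes”).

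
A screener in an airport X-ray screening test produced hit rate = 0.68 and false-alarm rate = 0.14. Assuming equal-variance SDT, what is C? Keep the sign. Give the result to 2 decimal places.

C = 0.31

z(H) = z(0.68) = 0.4677
z(FA) = z(0.14) = -1.0803
c = −½·[z(H) + z(FA)] = −0.5 × (0.4677 + (-1.0803)) = 0.3063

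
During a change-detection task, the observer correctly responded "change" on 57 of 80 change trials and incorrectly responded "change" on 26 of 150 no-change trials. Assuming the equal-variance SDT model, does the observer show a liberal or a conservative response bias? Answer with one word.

z(H) = 0.561, z(FA) = -0.941
c = −½·(z(H) + z(FA)) = 0.190
c > 0 → conservative criterion (biased toward responding “no”).

conservative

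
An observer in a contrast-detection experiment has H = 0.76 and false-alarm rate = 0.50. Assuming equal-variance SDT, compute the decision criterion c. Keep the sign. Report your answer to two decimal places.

z(H) = z(0.76) = 0.706
z(FA) = z(0.50) = 0.000
c = −½·[z(H) + z(FA)] = −0.5 × (0.706 + 0.000) = -0.353

c = -0.35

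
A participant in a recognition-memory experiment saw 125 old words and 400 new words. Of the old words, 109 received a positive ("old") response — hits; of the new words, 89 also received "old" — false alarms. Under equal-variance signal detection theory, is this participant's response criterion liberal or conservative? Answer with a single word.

liberal

z(H) = 1.136, z(FA) = -0.764
c = −½·(z(H) + z(FA)) = -0.186
c < 0 → liberal criterion (biased toward responding “yes”).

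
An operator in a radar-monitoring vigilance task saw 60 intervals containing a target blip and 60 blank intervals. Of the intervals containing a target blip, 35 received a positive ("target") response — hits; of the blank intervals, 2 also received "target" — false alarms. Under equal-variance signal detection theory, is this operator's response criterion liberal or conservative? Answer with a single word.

conservative

z(H) = 0.210, z(FA) = -1.834
c = −½·(z(H) + z(FA)) = 0.812
c > 0 → conservative criterion (biased toward responding “no”).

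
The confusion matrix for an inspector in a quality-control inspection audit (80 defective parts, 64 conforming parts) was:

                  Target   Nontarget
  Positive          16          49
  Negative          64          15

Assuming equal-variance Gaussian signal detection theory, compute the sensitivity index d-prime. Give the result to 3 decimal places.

d-prime = -1.566

H = 16/80 = 0.2000
FA = 49/64 = 0.7656
Φ⁻¹(H) = -0.8416
Φ⁻¹(FA) = 0.7244
d' = z(H) − z(FA) = -0.8416 − 0.7244 = -1.5660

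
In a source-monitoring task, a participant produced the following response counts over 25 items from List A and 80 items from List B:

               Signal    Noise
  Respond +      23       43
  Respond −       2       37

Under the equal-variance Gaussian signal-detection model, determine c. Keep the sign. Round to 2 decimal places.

c = -0.75

H = 23/25 = 0.9200
FA = 43/80 = 0.5375
Φ⁻¹(0.9200) = 1.405, Φ⁻¹(0.5375) = 0.094
c = −½·[z(H) + z(FA)] = −0.5 × (1.405 + 0.094) = -0.7495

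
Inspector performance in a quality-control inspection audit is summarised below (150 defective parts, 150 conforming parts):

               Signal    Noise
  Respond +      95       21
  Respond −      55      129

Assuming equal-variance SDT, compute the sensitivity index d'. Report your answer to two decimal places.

H = 95/150 = 0.6333
FA = 21/150 = 0.1400
Φ⁻¹(H) = 0.3406
Φ⁻¹(FA) = -1.0803
d' = z(H) − z(FA) = 0.3406 − (-1.0803) = 1.4209

d' = 1.42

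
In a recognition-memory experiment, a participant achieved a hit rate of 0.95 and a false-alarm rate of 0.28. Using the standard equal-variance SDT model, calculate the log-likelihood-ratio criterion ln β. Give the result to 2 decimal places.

ln β = -1.18

z(H) = z(0.95) = 1.645
z(FA) = z(0.28) = -0.583
ln β = −½·[z(H)² − z(FA)²] = −0.5 × (2.706 − 0.340) = -1.183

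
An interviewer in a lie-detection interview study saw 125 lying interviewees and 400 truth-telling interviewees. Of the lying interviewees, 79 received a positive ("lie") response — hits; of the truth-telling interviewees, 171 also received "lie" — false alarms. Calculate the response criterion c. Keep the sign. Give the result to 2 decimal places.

c = -0.08

H = 79/125 = 0.6320
FA = 171/400 = 0.4275
z(H) = z(0.6320) = 0.337
z(FA) = z(0.4275) = -0.183
c = −½·[z(H) + z(FA)] = −0.5 × (0.337 + (-0.183)) = -0.077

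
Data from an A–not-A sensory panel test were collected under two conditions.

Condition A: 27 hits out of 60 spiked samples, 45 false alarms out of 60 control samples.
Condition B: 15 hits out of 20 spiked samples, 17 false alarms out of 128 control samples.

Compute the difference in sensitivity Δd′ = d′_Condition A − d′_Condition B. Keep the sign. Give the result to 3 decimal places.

Δd′ = -2.588

Condition A: z(0.4500) = -0.1257, z(0.7500) = 0.6745, d' = -0.8002
Condition B: z(0.7500) = 0.6745, z(0.1328) = -1.1133, d' = 1.7878
Δd' = d'_Condition A − d'_Condition B = -0.8002 − 1.7878 = -2.5880
Condition B has the higher sensitivity.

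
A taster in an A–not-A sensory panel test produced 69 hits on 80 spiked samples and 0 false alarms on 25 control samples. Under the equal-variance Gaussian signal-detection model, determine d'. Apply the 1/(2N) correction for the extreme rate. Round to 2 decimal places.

The false-alarm rate is 0/25 = 0, so apply the 1/(2N) correction: FA → 1/(2·25) = 0.02000.
z(H) = z(0.86250) = 1.092
z(FA) = z(0.02000) = -2.054
d' = 1.092 − (-2.054) = 3.146

d' = 3.15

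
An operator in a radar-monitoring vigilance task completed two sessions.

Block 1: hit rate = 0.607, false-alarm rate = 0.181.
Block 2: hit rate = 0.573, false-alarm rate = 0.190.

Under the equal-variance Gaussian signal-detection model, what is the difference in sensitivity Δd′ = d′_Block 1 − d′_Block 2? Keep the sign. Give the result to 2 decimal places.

Block 1: z(0.607) = 0.272, z(0.181) = -0.912, d' = 1.184
Block 2: z(0.573) = 0.184, z(0.190) = -0.878, d' = 1.062
Δd' = d'_Block 1 − d'_Block 2 = 1.184 − 1.062 = 0.122
Block 1 has the higher sensitivity.

Δd′ = 0.12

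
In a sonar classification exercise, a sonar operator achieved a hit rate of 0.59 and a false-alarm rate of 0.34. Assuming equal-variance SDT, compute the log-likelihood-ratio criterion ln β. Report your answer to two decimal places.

Φ⁻¹(H) = 0.228
Φ⁻¹(FA) = -0.412
ln β = −½·[z(H)² − z(FA)²] = −0.5 × (0.052 − 0.170) = 0.059

ln β = 0.06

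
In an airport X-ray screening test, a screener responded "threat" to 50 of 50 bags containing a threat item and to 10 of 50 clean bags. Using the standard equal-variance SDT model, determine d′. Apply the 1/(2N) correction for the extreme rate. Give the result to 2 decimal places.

d′ = 3.17

The hit rate is 50/50 = 1, so apply the 1/(2N) correction: H → 1 − 1/(2·50) = 0.99000.
z(H) = z(0.99000) = 2.326
z(FA) = z(0.20000) = -0.842
d' = 2.326 − (-0.842) = 3.168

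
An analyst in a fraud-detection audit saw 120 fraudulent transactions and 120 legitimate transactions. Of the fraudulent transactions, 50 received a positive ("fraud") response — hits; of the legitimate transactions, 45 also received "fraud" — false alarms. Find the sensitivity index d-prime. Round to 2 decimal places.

H = 50/120 = 0.4167
FA = 45/120 = 0.3750
z(0.4167) = -0.210, z(0.3750) = -0.319
d' = z(H) − z(FA) = -0.210 − (-0.319) = 0.109

d-prime = 0.11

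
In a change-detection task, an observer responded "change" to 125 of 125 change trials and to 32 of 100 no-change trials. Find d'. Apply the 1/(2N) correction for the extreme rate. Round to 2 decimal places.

d' = 3.12

The hit rate is 125/125 = 1, so apply the 1/(2N) correction: H → 1 − 1/(2·125) = 0.99600.
z(H) = z(0.99600) = 2.652
z(FA) = z(0.32000) = -0.468
d' = 2.652 − (-0.468) = 3.120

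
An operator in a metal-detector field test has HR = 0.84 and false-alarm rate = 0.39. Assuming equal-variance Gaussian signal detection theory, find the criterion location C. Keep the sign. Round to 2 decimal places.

z(H) = 0.994
z(FA) = -0.279
c = −½·[z(H) + z(FA)] = −0.5 × (0.994 + (-0.279)) = -0.3575

C = -0.36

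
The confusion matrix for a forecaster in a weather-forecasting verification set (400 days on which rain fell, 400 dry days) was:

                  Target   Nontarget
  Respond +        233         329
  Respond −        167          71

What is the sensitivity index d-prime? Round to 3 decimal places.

d-prime = -0.717

H = 233/400 = 0.5825
FA = 329/400 = 0.8225
z(H) = z(0.5825) = 0.2083
z(FA) = z(0.8225) = 0.9249
d' = z(H) − z(FA) = 0.2083 − 0.9249 = -0.7166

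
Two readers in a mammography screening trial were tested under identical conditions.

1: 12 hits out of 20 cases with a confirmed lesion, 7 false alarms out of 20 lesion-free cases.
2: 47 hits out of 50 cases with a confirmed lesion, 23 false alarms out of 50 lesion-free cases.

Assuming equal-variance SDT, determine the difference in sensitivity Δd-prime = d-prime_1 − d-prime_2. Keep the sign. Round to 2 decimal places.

1: z(0.6000) = 0.253, z(0.3500) = -0.385, d' = 0.638
2: z(0.9400) = 1.555, z(0.4600) = -0.100, d' = 1.655
Δd' = d'_1 − d'_2 = 0.638 − 1.655 = -1.017
2 has the higher sensitivity.

Δd-prime = -1.02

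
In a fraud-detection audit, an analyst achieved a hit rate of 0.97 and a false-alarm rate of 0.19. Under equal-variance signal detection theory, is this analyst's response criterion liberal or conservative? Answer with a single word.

liberal

z(H) = 1.881, z(FA) = -0.878
c = −½·(z(H) + z(FA)) = -0.5015
c < 0 → liberal criterion (biased toward responding “yes”).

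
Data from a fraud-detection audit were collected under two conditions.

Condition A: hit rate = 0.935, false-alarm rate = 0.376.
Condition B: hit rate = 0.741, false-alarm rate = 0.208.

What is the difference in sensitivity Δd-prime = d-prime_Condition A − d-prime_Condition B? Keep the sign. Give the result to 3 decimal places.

Δd-prime = 0.370

Condition A: z(0.935) = 1.5141, z(0.376) = -0.3160, d' = 1.8301
Condition B: z(0.741) = 0.6464, z(0.208) = -0.8134, d' = 1.4598
Δd' = d'_Condition A − d'_Condition B = 1.8301 − 1.4598 = 0.3703
Condition A has the higher sensitivity.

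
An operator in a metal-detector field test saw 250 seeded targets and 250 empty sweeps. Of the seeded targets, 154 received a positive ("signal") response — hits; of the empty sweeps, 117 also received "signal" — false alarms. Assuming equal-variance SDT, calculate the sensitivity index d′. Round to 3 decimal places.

d′ = 0.375

H = 154/250 = 0.6160
FA = 117/250 = 0.4680
z(H) = 0.2950
z(FA) = -0.0803
d' = z(H) − z(FA) = 0.2950 − (-0.0803) = 0.3753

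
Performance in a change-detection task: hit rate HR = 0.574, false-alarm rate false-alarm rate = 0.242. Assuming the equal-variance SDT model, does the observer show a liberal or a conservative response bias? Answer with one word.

conservative

z(H) = 0.187, z(FA) = -0.700
c = −½·(z(H) + z(FA)) = 0.2565
c > 0 → conservative criterion (biased toward responding “no”).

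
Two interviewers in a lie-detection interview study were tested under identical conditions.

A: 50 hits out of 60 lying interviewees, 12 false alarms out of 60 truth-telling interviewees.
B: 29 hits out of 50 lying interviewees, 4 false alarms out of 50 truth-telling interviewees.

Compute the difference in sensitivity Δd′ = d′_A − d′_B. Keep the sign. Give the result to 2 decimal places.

A: z(0.8333) = 0.967, z(0.2000) = -0.842, d' = 1.809
B: z(0.5800) = 0.202, z(0.0800) = -1.405, d' = 1.607
Δd' = d'_A − d'_B = 1.809 − 1.607 = 0.202
A has the higher sensitivity.

Δd′ = 0.20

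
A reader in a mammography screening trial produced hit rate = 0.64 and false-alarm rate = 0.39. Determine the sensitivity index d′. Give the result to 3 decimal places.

Φ⁻¹(H) = Φ⁻¹(0.64) = 0.3585
Φ⁻¹(FA) = Φ⁻¹(0.39) = -0.2793
d' = z(H) − z(FA) = 0.3585 − (-0.2793) = 0.6378

d′ = 0.638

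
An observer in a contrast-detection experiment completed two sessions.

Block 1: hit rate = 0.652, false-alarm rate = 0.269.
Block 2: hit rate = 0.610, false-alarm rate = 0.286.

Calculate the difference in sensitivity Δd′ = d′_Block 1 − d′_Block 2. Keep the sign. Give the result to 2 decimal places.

Δd′ = 0.16

Block 1: z(0.652) = 0.391, z(0.269) = -0.616, d' = 1.007
Block 2: z(0.610) = 0.279, z(0.286) = -0.565, d' = 0.844
Δd' = d'_Block 1 − d'_Block 2 = 1.007 − 0.844 = 0.163
Block 1 has the higher sensitivity.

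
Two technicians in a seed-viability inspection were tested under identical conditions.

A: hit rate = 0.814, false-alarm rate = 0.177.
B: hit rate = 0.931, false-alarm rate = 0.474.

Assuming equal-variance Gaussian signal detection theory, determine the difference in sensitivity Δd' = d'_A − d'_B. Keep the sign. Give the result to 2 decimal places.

Δd' = 0.27

A: z(0.814) = 0.893, z(0.177) = -0.927, d' = 1.820
B: z(0.931) = 1.483, z(0.474) = -0.065, d' = 1.548
Δd' = d'_A − d'_B = 1.820 − 1.548 = 0.272
A has the higher sensitivity.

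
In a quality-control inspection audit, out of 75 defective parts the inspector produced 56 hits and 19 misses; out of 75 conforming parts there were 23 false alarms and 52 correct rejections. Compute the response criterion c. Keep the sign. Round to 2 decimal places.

H = 56/75 = 0.7467
FA = 23/75 = 0.3067
z(H) = z(0.7467) = 0.664
z(FA) = z(0.3067) = -0.505
c = −½·[z(H) + z(FA)] = −0.5 × (0.664 + (-0.505)) = -0.0795

c = -0.08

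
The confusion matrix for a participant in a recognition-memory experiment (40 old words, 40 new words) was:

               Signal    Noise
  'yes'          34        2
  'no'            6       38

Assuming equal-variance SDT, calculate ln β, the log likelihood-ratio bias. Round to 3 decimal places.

H = 34/40 = 0.8500
FA = 2/40 = 0.0500
z(H) = z(0.8500) = 1.0364
z(FA) = z(0.0500) = -1.6449
ln β = −½·[z(H)² − z(FA)²] = −0.5 × (1.0741 − 2.7057) = 0.8158

ln β = 0.816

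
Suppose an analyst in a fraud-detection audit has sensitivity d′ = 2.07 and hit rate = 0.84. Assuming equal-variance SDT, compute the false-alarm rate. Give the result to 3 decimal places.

z(hit rate) = z(0.84) = 0.9945
z(FA) = z(H) − d' = 0.9945 − 2.07 = -1.0755
false-alarm rate = Φ(-1.0755) = 0.1411

false-alarm rate = 0.141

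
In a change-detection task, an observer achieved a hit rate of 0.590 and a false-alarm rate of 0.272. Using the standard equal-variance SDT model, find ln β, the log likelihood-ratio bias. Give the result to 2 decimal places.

ln β = 0.16

z(H) = z(0.590) = 0.228
z(FA) = z(0.272) = -0.607
ln β = −½·[z(H)² − z(FA)²] = −0.5 × (0.052 − 0.368) = 0.158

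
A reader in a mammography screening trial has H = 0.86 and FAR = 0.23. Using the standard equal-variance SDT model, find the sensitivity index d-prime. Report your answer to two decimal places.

z(H) = z(0.86) = 1.0803
z(FA) = z(0.23) = -0.7388
d' = z(H) − z(FA) = 1.0803 − (-0.7388) = 1.8191

d-prime = 1.82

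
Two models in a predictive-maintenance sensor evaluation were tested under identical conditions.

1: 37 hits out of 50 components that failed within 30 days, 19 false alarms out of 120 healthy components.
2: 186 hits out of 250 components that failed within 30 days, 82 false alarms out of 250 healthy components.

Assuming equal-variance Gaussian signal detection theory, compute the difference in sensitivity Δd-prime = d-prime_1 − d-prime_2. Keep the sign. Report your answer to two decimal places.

1: z(0.7400) = 0.643, z(0.1583) = -1.001, d' = 1.644
2: z(0.7440) = 0.656, z(0.3280) = -0.445, d' = 1.101
Δd' = d'_1 − d'_2 = 1.644 − 1.101 = 0.543
1 has the higher sensitivity.

Δd-prime = 0.54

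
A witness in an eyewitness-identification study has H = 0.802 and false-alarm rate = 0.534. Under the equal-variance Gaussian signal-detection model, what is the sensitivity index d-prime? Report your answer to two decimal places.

z(0.802) = 0.849, z(0.534) = 0.085
d' = z(H) − z(FA) = 0.849 − 0.085 = 0.764

d-prime = 0.76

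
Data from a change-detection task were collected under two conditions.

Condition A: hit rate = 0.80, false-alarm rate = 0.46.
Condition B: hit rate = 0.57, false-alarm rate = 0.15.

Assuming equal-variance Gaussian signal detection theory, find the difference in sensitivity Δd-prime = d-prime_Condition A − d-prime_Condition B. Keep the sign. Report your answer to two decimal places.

Δd-prime = -0.27

Condition A: z(0.80) = 0.842, z(0.46) = -0.100, d' = 0.942
Condition B: z(0.57) = 0.176, z(0.15) = -1.036, d' = 1.212
Δd' = d'_Condition A − d'_Condition B = 0.942 − 1.212 = -0.270
Condition B has the higher sensitivity.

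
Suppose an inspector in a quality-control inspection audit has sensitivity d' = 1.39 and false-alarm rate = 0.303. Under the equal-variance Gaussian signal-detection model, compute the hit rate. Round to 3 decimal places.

z(false-alarm rate) = z(0.303) = -0.5158
z(H) = z(FA) + d' = -0.5158 + 1.39 = 0.8742
hit rate = Φ(0.8742) = 0.8090

hit rate = 0.809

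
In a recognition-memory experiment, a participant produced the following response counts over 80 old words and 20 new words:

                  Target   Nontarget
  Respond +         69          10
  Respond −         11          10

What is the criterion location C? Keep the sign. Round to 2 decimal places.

C = -0.55

H = 69/80 = 0.8625
FA = 10/20 = 0.5000
Φ⁻¹(H) = 1.0916
Φ⁻¹(FA) = 0.0000
c = −½·[z(H) + z(FA)] = −0.5 × (1.0916 + 0.0000) = -0.5458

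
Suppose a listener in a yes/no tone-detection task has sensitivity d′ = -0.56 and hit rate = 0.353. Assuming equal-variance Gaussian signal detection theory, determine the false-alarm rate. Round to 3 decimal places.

z(hit rate) = z(0.353) = -0.3772
z(FA) = z(H) − d' = -0.3772 − (-0.56) = 0.1828
false-alarm rate = Φ(0.1828) = 0.5725

false-alarm rate = 0.573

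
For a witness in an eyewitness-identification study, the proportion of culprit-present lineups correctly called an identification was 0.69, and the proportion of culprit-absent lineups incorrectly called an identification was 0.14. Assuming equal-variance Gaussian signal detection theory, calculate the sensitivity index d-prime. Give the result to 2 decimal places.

Φ⁻¹(H) = Φ⁻¹(0.69) = 0.496
Φ⁻¹(FA) = Φ⁻¹(0.14) = -1.080
d' = z(H) − z(FA) = 0.496 − (-1.080) = 1.576

d-prime = 1.58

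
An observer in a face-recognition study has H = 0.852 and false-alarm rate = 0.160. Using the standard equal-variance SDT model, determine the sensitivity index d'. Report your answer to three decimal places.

Φ⁻¹(0.852) = 1.0450, Φ⁻¹(0.160) = -0.9945
d' = z(H) − z(FA) = 1.0450 − (-0.9945) = 2.0395

d' = 2.040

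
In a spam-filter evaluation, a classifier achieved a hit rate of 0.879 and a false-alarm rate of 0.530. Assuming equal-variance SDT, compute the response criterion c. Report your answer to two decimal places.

c = -0.62

z(H) = z(0.879) = 1.1700
z(FA) = z(0.530) = 0.0753
c = −½·[z(H) + z(FA)] = −0.5 × (1.1700 + 0.0753) = -0.62265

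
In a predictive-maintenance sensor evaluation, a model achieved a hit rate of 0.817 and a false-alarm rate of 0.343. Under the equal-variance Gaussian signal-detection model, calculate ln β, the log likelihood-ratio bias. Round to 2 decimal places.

z(0.817) = 0.904, z(0.343) = -0.404
ln β = −½·[z(H)² − z(FA)²] = −0.5 × (0.817 − 0.163) = -0.327

ln β = -0.33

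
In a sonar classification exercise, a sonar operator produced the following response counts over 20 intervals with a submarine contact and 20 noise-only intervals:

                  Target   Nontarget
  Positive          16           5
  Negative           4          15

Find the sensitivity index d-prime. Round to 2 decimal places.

d-prime = 1.52

H = 16/20 = 0.8000
FA = 5/20 = 0.2500
z(H) = 0.842
z(FA) = -0.674
d' = z(H) − z(FA) = 0.842 − (-0.674) = 1.516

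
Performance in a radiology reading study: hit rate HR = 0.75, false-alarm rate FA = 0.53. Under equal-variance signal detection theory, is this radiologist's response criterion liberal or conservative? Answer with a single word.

z(H) = 0.674, z(FA) = 0.075
c = −½·(z(H) + z(FA)) = -0.3745
c < 0 → liberal criterion (biased toward responding “yes”).

liberal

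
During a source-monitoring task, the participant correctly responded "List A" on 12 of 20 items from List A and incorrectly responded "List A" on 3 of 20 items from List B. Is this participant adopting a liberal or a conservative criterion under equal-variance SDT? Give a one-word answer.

conservative

z(H) = 0.253, z(FA) = -1.036
c = −½·(z(H) + z(FA)) = 0.3915
c > 0 → conservative criterion (biased toward responding “no”).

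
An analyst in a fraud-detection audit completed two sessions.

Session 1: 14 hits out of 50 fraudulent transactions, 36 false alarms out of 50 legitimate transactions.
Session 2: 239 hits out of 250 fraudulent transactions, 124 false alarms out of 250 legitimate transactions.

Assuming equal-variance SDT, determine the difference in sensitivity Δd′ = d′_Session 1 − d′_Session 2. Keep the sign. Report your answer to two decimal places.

Δd′ = -2.88

Session 1: z(0.2800) = -0.583, z(0.7200) = 0.583, d' = -1.166
Session 2: z(0.9560) = 1.706, z(0.4960) = -0.010, d' = 1.716
Δd' = d'_Session 1 − d'_Session 2 = -1.166 − 1.716 = -2.882
Session 2 has the higher sensitivity.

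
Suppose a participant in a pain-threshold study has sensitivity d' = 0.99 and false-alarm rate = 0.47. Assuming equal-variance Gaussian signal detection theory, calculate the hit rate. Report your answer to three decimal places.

hit rate = 0.820

z(false-alarm rate) = z(0.47) = -0.0753
z(H) = z(FA) + d' = -0.0753 + 0.99 = 0.9147
hit rate = Φ(0.9147) = 0.8198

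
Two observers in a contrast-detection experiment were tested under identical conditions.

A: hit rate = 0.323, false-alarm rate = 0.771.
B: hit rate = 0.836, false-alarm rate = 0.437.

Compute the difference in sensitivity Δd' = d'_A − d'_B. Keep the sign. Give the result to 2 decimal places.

A: z(0.323) = -0.459, z(0.771) = 0.742, d' = -1.201
B: z(0.836) = 0.978, z(0.437) = -0.159, d' = 1.137
Δd' = d'_A − d'_B = -1.201 − 1.137 = -2.338
B has the higher sensitivity.

Δd' = -2.34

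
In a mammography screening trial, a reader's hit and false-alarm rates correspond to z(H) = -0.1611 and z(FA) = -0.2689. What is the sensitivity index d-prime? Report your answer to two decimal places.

d-prime = 0.11

d' = z(H) − z(FA) = -0.1611 − (-0.2689) = 0.1078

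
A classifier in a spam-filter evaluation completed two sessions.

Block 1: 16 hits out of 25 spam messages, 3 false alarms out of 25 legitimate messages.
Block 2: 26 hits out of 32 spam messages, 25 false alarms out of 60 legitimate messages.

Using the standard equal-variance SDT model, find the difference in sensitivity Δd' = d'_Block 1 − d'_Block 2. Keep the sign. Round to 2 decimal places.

Block 1: z(0.6400) = 0.358, z(0.1200) = -1.175, d' = 1.533
Block 2: z(0.8125) = 0.887, z(0.4167) = -0.210, d' = 1.097
Δd' = d'_Block 1 − d'_Block 2 = 1.533 − 1.097 = 0.436
Block 1 has the higher sensitivity.

Δd' = 0.44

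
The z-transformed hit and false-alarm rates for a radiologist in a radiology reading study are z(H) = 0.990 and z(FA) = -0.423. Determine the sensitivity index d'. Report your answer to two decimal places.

d' = 1.41

d' = z(H) − z(FA) = 0.990 − (-0.423) = 1.413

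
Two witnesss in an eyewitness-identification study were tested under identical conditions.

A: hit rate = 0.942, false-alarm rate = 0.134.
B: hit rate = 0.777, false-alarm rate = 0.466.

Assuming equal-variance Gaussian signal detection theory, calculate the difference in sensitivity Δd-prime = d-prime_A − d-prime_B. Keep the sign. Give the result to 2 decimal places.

Δd-prime = 1.83

A: z(0.942) = 1.572, z(0.134) = -1.108, d' = 2.680
B: z(0.777) = 0.762, z(0.466) = -0.085, d' = 0.847
Δd' = d'_A − d'_B = 2.680 − 0.847 = 1.833
A has the higher sensitivity.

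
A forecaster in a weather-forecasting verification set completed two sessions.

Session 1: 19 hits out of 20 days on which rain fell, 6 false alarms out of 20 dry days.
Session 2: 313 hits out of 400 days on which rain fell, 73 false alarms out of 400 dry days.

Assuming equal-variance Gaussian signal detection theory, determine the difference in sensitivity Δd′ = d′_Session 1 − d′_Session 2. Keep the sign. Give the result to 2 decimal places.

Δd′ = 0.48

Session 1: z(0.9500) = 1.645, z(0.3000) = -0.524, d' = 2.169
Session 2: z(0.7825) = 0.781, z(0.1825) = -0.906, d' = 1.687
Δd' = d'_Session 1 − d'_Session 2 = 2.169 − 1.687 = 0.482
Session 1 has the higher sensitivity.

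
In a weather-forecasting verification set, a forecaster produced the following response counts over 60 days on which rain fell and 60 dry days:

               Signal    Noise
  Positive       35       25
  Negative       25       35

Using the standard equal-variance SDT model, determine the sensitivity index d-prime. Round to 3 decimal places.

d-prime = 0.421

H = 35/60 = 0.5833
FA = 25/60 = 0.4167
z(0.5833) = 0.2103, z(0.4167) = -0.2103
d' = z(H) − z(FA) = 0.2103 − (-0.2103) = 0.4206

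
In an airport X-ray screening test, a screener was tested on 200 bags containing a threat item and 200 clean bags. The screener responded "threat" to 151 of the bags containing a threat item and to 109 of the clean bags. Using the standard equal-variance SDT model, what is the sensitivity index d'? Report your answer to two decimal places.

H = 151/200 = 0.7550
FA = 109/200 = 0.5450
Φ⁻¹(H) = 0.6903
Φ⁻¹(FA) = 0.1130
d' = z(H) − z(FA) = 0.6903 − 0.1130 = 0.5773

d' = 0.58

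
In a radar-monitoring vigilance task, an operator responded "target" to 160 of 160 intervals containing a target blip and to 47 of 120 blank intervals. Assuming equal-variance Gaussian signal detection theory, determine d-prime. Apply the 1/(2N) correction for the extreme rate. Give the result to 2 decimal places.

The hit rate is 160/160 = 1, so apply the 1/(2N) correction: H → 1 − 1/(2·160) = 0.99687.
z(H) = z(0.99687) = 2.734
z(FA) = z(0.39167) = -0.275
d' = 2.734 − (-0.275) = 3.009

d-prime = 3.01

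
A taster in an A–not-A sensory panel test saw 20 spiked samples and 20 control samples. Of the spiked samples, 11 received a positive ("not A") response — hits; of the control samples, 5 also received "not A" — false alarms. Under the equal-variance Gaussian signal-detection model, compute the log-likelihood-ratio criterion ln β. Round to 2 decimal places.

H = 11/20 = 0.5500
FA = 5/20 = 0.2500
z(H) = 0.126
z(FA) = -0.674
ln β = −½·[z(H)² − z(FA)²] = −0.5 × (0.016 − 0.454) = 0.219

ln β = 0.22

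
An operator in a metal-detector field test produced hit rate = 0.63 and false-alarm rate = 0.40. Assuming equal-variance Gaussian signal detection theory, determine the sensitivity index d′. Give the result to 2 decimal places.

d′ = 0.59

z(H) = z(0.63) = 0.3319
z(FA) = z(0.40) = -0.2533
d' = z(H) − z(FA) = 0.3319 − (-0.2533) = 0.5852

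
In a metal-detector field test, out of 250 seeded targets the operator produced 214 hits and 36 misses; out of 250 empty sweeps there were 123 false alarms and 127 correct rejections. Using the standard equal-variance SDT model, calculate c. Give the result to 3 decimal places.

H = 214/250 = 0.8560
FA = 123/250 = 0.4920
Φ⁻¹(H) = 1.0625
Φ⁻¹(FA) = -0.0201
c = −½·[z(H) + z(FA)] = −0.5 × (1.0625 + (-0.0201)) = -0.5212
c < 0: the operator has a liberal response bias.

c = -0.521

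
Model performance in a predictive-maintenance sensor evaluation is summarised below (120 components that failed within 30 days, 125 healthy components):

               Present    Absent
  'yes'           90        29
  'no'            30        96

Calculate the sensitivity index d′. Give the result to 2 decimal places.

H = 90/120 = 0.7500
FA = 29/125 = 0.2320
z(H) = 0.6745
z(FA) = -0.7323
d' = z(H) − z(FA) = 0.6745 − (-0.7323) = 1.4068

d′ = 1.41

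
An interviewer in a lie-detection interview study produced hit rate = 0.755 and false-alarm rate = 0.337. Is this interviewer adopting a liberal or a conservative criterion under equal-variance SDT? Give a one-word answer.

liberal

z(H) = 0.690, z(FA) = -0.421
c = −½·(z(H) + z(FA)) = -0.1345
c < 0 → liberal criterion (biased toward responding “yes”).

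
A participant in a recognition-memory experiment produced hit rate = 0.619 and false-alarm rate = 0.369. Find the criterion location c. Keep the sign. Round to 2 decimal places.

z(H) = z(0.619) = 0.303
z(FA) = z(0.369) = -0.335
c = −½·[z(H) + z(FA)] = −0.5 × (0.303 + (-0.335)) = 0.016
c > 0: the participant has a conservative response bias.

c = 0.02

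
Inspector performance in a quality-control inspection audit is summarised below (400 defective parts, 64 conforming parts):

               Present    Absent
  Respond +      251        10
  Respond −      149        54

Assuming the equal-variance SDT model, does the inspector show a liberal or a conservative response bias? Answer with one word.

z(H) = 0.325, z(FA) = -1.010
c = −½·(z(H) + z(FA)) = 0.3425
c > 0 → conservative criterion (biased toward responding “no”).

conservative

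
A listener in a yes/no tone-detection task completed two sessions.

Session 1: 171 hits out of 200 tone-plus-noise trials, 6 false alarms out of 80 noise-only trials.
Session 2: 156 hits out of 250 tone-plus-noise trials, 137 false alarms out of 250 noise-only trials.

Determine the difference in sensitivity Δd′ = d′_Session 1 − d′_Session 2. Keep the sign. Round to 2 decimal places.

Session 1: z(0.8550) = 1.058, z(0.0750) = -1.440, d' = 2.498
Session 2: z(0.6240) = 0.316, z(0.5480) = 0.121, d' = 0.195
Δd' = d'_Session 1 − d'_Session 2 = 2.498 − 0.195 = 2.303
Session 1 has the higher sensitivity.

Δd′ = 2.30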